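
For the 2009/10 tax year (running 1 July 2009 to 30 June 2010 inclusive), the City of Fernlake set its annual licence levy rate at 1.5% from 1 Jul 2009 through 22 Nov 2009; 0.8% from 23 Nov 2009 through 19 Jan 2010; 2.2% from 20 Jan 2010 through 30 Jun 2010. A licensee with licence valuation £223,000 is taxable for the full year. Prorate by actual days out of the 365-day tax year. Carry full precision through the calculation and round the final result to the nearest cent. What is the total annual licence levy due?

£3,789.78

1 Jul – 22 Nov 2009: 145 days at 1.5% → £223,000 × 1.5% × 145/365 = £1,328.8356
23 Nov 2009 – 19 Jan 2010: 58 days at 0.8% → £223,000 × 0.8% × 58/365 = £283.4849
20 Jan – 30 Jun 2010: 162 days at 2.2% → £223,000 × 2.2% × 162/365 = £2,177.4575
Total = £3,789.7781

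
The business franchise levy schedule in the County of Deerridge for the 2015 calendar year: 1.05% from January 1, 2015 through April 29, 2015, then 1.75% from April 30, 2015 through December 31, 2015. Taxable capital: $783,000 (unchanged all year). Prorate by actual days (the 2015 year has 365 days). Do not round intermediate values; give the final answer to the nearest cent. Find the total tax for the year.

$11,915.54

January 1 – April 29, 2015: 119 days at 1.05% → $783,000 × 1.05% × 119/365 = $2,680.4342
April 30 – December 31, 2015: 246 days at 1.75% → $783,000 × 1.75% × 246/365 = $9,235.1096
Total = $11,915.5438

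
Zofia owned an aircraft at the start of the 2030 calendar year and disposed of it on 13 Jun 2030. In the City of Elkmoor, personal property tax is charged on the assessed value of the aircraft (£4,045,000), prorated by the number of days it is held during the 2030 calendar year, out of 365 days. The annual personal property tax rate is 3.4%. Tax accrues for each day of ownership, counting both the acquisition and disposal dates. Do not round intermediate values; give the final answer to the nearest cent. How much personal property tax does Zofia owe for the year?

£61,794.30

Days held (1 Jan – 13 Jun 2030): 164 out of 365
Tax = £4,045,000 × 3.4% × 164/365 = £61,794.3014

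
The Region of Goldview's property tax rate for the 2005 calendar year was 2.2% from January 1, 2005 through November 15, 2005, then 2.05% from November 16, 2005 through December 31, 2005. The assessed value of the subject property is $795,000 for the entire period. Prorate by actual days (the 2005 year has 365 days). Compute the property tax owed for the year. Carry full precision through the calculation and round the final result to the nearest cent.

$17,339.71

January 1 – November 15, 2005: 319 days at 2.2% → $795,000 × 2.2% × 319/365 = $15,285.7808
November 16 – December 31, 2005: 46 days at 2.05% → $795,000 × 2.05% × 46/365 = $2,053.9315
Total = $17,339.7123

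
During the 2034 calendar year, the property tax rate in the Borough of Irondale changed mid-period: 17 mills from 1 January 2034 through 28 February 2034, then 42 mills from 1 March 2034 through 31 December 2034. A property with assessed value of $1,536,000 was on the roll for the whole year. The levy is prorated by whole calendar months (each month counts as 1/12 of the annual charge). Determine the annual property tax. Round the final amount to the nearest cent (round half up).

$58,112.00

1 January – 28 February 2034: 2 months at 17 mills → $1,536,000 × 1.7% × 2/12 = $4,352.0000
1 March – 31 December 2034: 10 months at 42 mills → $1,536,000 × 4.2% × 10/12 = $53,760.0000
Total = $58,112.0000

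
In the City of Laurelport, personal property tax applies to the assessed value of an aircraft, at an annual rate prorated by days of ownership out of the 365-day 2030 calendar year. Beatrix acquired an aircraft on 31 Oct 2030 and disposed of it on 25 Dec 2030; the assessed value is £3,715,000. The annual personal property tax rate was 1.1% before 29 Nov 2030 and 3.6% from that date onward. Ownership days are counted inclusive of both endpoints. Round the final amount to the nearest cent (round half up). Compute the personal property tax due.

£13,139.90

31 Oct – 28 Nov 2030: 29 days at 1.1% → £3,715,000 × 1.1% × 29/365 = £3,246.8082
29 Nov – 25 Dec 2030: 27 days at 3.6% → £3,715,000 × 3.6% × 27/365 = £9,893.0959
Total = £13,139.9041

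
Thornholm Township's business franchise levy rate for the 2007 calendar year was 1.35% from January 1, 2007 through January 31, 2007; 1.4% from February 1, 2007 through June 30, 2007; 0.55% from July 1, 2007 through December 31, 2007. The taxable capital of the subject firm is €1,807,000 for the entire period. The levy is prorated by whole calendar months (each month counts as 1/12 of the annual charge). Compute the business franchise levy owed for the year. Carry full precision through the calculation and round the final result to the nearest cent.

January 1 – January 31, 2007: 1 month at 1.35% → €1,807,000 × 1.35% × 1/12 = €2,032.8750
February 1 – June 30, 2007: 5 months at 1.4% → €1,807,000 × 1.4% × 5/12 = €10,540.8333
July 1 – December 31, 2007: 6 months at 0.55% → €1,807,000 × 0.55% × 6/12 = €4,969.2500
Total = €17,542.9583

€17,542.96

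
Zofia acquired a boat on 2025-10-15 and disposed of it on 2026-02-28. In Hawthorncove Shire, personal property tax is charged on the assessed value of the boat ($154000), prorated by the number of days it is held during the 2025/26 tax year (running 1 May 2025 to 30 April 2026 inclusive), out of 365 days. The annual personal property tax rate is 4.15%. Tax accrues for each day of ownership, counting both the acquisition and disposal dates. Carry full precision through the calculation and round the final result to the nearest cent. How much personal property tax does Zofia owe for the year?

Days held (2025-10-15 to 2026-02-28): 137 out of 365
Tax = $154000 × 4.15% × 137/365 = $2398.8137

$2398.81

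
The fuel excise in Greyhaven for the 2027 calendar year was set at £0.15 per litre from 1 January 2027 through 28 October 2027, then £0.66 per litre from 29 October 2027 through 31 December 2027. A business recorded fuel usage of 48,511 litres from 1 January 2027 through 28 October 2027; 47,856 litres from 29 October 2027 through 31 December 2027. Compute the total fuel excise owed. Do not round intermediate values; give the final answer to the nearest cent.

1 January – 28 October 2027: 48,511 litres at £0.15/litre → £7,276.65
29 October – 31 December 2027: 47,856 litres at £0.66/litre → £31,584.96

£38,861.61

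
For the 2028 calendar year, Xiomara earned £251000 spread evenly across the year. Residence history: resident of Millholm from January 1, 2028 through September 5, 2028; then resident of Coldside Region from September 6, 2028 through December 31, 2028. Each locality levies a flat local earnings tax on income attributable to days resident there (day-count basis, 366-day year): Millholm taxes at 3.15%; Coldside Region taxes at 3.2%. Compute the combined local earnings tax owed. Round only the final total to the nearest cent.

Millholm, January 1 – September 5, 2028: 249 days → £251000 × 3.15% × 249/366 = £5379.0123
Coldside Region, September 6 – December 31, 2028: 117 days → £251000 × 3.2% × 117/366 = £2567.6066
Total = £7946.6189

£7946.62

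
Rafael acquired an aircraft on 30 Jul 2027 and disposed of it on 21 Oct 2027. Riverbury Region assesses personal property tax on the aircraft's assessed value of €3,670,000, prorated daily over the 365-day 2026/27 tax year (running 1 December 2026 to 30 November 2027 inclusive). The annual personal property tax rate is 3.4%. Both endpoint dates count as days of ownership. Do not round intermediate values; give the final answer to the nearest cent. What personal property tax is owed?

€28,716.49

Days held (30 Jul – 21 Oct 2027): 84 out of 365
Tax = €3,670,000 × 3.4% × 84/365 = €28,716.4932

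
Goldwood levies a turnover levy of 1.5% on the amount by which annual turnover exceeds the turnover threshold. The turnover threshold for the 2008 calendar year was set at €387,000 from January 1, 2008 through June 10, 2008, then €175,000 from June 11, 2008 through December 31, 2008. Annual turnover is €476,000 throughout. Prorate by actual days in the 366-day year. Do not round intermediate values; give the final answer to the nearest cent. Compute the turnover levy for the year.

€3,107.46

January 1 – June 10, 2008: 162 days, exemption €387,000 → (€476,000 − €387,000) × 1.5% × 162/366 = €590.9016
June 11 – December 31, 2008: 204 days, exemption €175,000 → (€476,000 − €175,000) × 1.5% × 204/366 = €2,516.5574
Total = €3,107.4590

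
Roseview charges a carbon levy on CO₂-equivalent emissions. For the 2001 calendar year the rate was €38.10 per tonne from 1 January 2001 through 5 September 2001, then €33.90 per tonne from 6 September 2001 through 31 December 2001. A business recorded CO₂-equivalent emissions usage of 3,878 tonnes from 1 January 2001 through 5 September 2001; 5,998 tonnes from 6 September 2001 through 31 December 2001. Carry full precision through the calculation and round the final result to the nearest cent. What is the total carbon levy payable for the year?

1 January – 5 September 2001: 3,878 tonnes at €38.10/tonne → €147,751.80
6 September – 31 December 2001: 5,998 tonnes at €33.90/tonne → €203,332.20

€351,084.00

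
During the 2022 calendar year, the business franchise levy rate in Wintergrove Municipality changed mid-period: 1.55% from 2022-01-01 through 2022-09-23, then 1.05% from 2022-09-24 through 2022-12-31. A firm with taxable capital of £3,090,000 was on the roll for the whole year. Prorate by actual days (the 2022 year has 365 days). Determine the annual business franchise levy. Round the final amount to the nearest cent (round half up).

£43,704.45

2022-01-01 to 2022-09-23: 266 days at 1.55% → £3,090,000 × 1.55% × 266/365 = £34,904.3014
2022-09-24 to 2022-12-31: 99 days at 1.05% → £3,090,000 × 1.05% × 99/365 = £8,800.1507
Total = £43,704.4521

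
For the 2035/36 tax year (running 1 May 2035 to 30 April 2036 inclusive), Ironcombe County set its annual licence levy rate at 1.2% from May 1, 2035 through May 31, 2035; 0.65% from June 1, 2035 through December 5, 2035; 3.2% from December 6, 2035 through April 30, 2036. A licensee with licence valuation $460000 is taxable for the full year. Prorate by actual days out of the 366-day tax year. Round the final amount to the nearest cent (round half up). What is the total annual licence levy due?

$7915.52

May 1 – May 31, 2035: 31 days at 1.2% → $460000 × 1.2% × 31/366 = $467.5410
June 1 – December 5, 2035: 188 days at 0.65% → $460000 × 0.65% × 188/366 = $1535.8470
December 6, 2035 – April 30, 2036: 147 days at 3.2% → $460000 × 3.2% × 147/366 = $5912.1311
Total = $7915.5191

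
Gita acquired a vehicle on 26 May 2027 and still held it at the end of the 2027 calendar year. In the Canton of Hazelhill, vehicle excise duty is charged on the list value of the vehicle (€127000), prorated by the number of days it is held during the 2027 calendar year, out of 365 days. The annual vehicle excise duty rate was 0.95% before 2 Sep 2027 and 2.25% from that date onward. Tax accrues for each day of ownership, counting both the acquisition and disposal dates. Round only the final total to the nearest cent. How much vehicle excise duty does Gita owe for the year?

€1274.52

26 May – 1 Sep 2027: 99 days at 0.95% → €127000 × 0.95% × 99/365 = €327.2425
2 Sep – 31 Dec 2027: 121 days at 2.25% → €127000 × 2.25% × 121/365 = €947.2808
Total = €1274.5233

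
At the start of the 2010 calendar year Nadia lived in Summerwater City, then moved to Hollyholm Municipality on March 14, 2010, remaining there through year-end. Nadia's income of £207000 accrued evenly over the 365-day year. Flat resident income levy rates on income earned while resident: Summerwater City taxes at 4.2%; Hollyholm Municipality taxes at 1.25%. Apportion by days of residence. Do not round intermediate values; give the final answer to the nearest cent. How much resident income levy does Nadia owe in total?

Summerwater City, January 1 – March 13, 2010: 72 days → £207000 × 4.2% × 72/365 = £1714.9808
Hollyholm Municipality, March 14 – December 31, 2010: 293 days → £207000 × 1.25% × 293/365 = £2077.0890
Total = £3792.0699

£3792.07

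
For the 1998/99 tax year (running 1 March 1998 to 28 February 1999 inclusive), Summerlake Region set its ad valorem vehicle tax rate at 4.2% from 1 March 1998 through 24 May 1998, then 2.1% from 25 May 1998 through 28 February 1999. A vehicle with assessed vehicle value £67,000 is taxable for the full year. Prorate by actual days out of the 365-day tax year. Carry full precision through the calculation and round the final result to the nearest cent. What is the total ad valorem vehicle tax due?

£1,734.66

1 March – 24 May 1998: 85 days at 4.2% → £67,000 × 4.2% × 85/365 = £655.3151
25 May 1998 – 28 February 1999: 280 days at 2.1% → £67,000 × 2.1% × 280/365 = £1,079.3425
Total = £1,734.6575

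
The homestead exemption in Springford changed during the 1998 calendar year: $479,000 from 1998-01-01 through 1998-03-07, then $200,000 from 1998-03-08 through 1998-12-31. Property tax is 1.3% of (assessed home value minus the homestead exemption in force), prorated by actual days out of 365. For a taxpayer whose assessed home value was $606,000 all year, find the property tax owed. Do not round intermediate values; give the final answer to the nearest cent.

$4,622.16

1998-01-01 to 1998-03-07: 66 days, exemption $479,000 → ($606,000 − $479,000) × 1.3% × 66/365 = $298.5370
1998-03-08 to 1998-12-31: 299 days, exemption $200,000 → ($606,000 − $200,000) × 1.3% × 299/365 = $4,323.6219
Total = $4,622.1589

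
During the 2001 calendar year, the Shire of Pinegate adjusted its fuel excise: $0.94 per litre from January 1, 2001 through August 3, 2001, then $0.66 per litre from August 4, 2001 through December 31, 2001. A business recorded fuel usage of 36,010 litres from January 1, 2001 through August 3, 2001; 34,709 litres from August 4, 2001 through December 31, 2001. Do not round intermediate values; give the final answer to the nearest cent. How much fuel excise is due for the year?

$56,757.34

January 1 – August 3, 2001: 36,010 litres at $0.94/litre → $33,849.40
August 4 – December 31, 2001: 34,709 litres at $0.66/litre → $22,907.94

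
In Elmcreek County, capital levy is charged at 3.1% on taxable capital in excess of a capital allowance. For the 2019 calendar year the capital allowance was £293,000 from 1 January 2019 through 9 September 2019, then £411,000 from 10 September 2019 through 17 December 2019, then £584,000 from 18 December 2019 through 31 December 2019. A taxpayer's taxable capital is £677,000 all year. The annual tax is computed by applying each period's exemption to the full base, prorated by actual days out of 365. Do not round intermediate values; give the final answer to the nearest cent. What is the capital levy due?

1 January – 9 September 2019: 252 days, exemption £293,000 → (£677,000 − £293,000) × 3.1% × 252/365 = £8,218.6521
10 September – 17 December 2019: 99 days, exemption £411,000 → (£677,000 − £411,000) × 3.1% × 99/365 = £2,236.5863
18 December – 31 December 2019: 14 days, exemption £584,000 → (£677,000 − £584,000) × 3.1% × 14/365 = £110.5808
Total = £10,565.8192

£10,565.82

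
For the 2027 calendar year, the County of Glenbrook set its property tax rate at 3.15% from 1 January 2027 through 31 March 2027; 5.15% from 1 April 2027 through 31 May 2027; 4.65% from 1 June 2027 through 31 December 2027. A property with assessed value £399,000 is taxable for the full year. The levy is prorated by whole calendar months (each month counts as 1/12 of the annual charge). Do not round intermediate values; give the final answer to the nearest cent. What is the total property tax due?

1 January – 31 March 2027: 3 months at 3.15% → £399,000 × 3.15% × 3/12 = £3,142.1250
1 April – 31 May 2027: 2 months at 5.15% → £399,000 × 5.15% × 2/12 = £3,424.7500
1 June – 31 December 2027: 7 months at 4.65% → £399,000 × 4.65% × 7/12 = £10,822.8750
Total = £17,389.7500

£17,389.75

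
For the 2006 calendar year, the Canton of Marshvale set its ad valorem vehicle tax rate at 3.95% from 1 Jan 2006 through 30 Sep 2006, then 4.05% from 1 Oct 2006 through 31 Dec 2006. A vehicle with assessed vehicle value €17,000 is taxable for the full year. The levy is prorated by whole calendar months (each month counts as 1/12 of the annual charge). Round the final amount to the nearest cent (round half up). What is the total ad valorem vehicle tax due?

1 Jan – 30 Sep 2006: 9 months at 3.95% → €17,000 × 3.95% × 9/12 = €503.6250
1 Oct – 31 Dec 2006: 3 months at 4.05% → €17,000 × 4.05% × 3/12 = €172.1250
Total = €675.7500

€675.75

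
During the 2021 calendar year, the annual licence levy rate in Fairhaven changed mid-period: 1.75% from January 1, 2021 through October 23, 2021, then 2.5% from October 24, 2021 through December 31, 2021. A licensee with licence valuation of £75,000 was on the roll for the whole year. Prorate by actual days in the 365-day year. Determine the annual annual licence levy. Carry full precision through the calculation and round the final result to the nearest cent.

January 1 – October 23, 2021: 296 days at 1.75% → £75,000 × 1.75% × 296/365 = £1,064.3836
October 24 – December 31, 2021: 69 days at 2.5% → £75,000 × 2.5% × 69/365 = £354.4521
Total = £1,418.8356

£1,418.84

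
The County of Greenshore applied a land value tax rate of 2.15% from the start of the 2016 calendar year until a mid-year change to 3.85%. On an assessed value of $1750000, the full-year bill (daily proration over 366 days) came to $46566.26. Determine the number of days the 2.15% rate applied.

Let d = days at the first rate; then 366 − d days at the second rate.
$1750000 × [2.15%·d + 3.85%·(366−d)] / 366 = $46566.26
Solving gives d = 256, so the new rate took effect on 13 Sep 2016.

256 days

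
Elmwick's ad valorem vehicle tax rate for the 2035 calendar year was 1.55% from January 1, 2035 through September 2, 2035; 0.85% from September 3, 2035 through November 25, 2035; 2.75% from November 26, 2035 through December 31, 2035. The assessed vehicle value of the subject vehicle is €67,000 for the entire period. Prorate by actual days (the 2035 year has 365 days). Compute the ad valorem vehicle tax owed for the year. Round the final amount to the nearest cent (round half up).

January 1 – September 2, 2035: 245 days at 1.55% → €67,000 × 1.55% × 245/365 = €697.0753
September 3 – November 25, 2035: 84 days at 0.85% → €67,000 × 0.85% × 84/365 = €131.0630
November 26 – December 31, 2035: 36 days at 2.75% → €67,000 × 2.75% × 36/365 = €181.7260
Total = €1,009.8644

€1,009.86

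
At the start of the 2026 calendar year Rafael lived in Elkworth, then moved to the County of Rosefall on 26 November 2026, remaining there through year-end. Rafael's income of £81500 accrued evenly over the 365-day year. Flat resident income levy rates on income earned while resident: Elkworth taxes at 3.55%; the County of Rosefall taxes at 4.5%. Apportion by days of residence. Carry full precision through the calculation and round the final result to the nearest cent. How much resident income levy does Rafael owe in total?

£2969.61

Elkworth, 1 January – 25 November 2026: 329 days → £81500 × 3.55% × 329/365 = £2607.8884
The County of Rosefall, 26 November – 31 December 2026: 36 days → £81500 × 4.5% × 36/365 = £361.7260
Total = £2969.6144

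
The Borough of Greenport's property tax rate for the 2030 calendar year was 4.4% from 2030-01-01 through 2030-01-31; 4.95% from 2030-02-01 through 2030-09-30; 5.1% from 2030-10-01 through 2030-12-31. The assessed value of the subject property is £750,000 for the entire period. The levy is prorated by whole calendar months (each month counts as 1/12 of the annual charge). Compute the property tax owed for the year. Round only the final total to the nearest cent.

2030-01-01 to 2030-01-31: 1 month at 4.4% → £750,000 × 4.4% × 1/12 = £2,750.0000
2030-02-01 to 2030-09-30: 8 months at 4.95% → £750,000 × 4.95% × 8/12 = £24,750.0000
2030-10-01 to 2030-12-31: 3 months at 5.1% → £750,000 × 5.1% × 3/12 = £9,562.5000
Total = £37,062.5000

£37,062.50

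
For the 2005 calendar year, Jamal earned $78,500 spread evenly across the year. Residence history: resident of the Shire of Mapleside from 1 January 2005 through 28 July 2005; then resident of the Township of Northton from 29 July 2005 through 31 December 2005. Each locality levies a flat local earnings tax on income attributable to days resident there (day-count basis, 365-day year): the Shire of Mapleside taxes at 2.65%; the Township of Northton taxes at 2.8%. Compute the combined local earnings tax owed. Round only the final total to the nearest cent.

$2,130.58

The Shire of Mapleside, 1 January – 28 July 2005: 209 days → $78,500 × 2.65% × 209/365 = $1,191.1568
The Township of Northton, 29 July – 31 December 2005: 156 days → $78,500 × 2.8% × 156/365 = $939.4192
Total = $2,130.5760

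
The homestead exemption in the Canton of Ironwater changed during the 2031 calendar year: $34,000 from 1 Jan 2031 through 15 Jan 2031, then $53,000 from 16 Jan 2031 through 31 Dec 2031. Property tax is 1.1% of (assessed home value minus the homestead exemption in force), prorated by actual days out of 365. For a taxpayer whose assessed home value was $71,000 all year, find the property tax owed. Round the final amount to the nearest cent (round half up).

$206.59

1 Jan – 15 Jan 2031: 15 days, exemption $34,000 → ($71,000 − $34,000) × 1.1% × 15/365 = $16.7260
16 Jan – 31 Dec 2031: 350 days, exemption $53,000 → ($71,000 − $53,000) × 1.1% × 350/365 = $189.8630
Total = $206.5890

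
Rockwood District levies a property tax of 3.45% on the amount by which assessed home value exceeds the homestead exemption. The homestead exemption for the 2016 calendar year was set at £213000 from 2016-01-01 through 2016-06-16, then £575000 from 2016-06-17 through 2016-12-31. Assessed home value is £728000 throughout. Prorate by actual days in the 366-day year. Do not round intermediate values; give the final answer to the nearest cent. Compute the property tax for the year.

2016-01-01 to 2016-06-16: 168 days, exemption £213000 → (£728000 − £213000) × 3.45% × 168/366 = £8155.5738
2016-06-17 to 2016-12-31: 198 days, exemption £575000 → (£728000 − £575000) × 3.45% × 198/366 = £2855.5820
Total = £11011.1557

£11011.16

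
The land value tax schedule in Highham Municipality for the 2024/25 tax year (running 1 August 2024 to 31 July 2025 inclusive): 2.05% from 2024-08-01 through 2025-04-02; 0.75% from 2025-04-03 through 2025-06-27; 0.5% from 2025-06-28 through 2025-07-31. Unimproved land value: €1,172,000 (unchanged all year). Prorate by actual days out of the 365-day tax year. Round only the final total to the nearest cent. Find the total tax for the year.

€18,743.97

2024-08-01 to 2025-04-02: 245 days at 2.05% → €1,172,000 × 2.05% × 245/365 = €16,127.0411
2025-04-03 to 2025-06-27: 86 days at 0.75% → €1,172,000 × 0.75% × 86/365 = €2,071.0685
2025-06-28 to 2025-07-31: 34 days at 0.5% → €1,172,000 × 0.5% × 34/365 = €545.8630
Total = €18,743.9726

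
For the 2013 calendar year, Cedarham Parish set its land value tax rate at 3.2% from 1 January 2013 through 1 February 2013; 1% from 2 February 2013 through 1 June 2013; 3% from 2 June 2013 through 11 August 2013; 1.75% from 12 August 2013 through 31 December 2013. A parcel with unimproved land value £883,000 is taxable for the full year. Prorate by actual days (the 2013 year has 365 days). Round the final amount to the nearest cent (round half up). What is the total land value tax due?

1 January – 1 February 2013: 32 days at 3.2% → £883,000 × 3.2% × 32/365 = £2,477.2384
2 February – 1 June 2013: 120 days at 1% → £883,000 × 1% × 120/365 = £2,903.0137
2 June – 11 August 2013: 71 days at 3% → £883,000 × 3% × 71/365 = £5,152.8493
12 August – 31 December 2013: 142 days at 1.75% → £883,000 × 1.75% × 142/365 = £6,011.6575
Total = £16,544.7589

£16,544.76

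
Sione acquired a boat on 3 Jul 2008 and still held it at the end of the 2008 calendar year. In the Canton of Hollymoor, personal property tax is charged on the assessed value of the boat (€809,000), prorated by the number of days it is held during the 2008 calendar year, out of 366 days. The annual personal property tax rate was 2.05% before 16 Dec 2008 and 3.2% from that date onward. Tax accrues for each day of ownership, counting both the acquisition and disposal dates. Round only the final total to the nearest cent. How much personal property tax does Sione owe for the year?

€8,653.65

3 Jul – 15 Dec 2008: 166 days at 2.05% → €809,000 × 2.05% × 166/366 = €7,521.9317
16 Dec – 31 Dec 2008: 16 days at 3.2% → €809,000 × 3.2% × 16/366 = €1,131.7158
Total = €8,653.6475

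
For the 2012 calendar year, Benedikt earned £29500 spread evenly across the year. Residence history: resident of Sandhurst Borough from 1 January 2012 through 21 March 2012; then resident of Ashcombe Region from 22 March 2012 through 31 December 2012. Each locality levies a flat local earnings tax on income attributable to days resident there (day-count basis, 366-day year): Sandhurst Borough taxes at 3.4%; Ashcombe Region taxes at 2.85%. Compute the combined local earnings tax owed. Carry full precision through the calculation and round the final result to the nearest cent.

Sandhurst Borough, 1 January – 21 March 2012: 81 days → £29500 × 3.4% × 81/366 = £221.9754
Ashcombe Region, 22 March – 31 December 2012: 285 days → £29500 × 2.85% × 285/366 = £654.6824
Total = £876.6578

£876.66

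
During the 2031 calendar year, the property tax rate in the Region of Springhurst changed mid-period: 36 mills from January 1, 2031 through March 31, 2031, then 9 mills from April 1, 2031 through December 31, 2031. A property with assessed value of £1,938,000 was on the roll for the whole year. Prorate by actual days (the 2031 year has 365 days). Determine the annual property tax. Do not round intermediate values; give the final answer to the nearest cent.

January 1 – March 31, 2031: 90 days at 36 mills → £1,938,000 × 3.6% × 90/365 = £17,203.0685
April 1 – December 31, 2031: 275 days at 9 mills → £1,938,000 × 0.9% × 275/365 = £13,141.2329
Total = £30,344.3014

£30,344.30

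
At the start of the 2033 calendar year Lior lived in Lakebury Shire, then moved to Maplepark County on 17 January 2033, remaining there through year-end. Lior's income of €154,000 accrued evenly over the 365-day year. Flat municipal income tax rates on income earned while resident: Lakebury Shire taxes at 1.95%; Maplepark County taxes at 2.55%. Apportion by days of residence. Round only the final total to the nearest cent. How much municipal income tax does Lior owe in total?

€3,886.50

Lakebury Shire, 1 January – 16 January 2033: 16 days → €154,000 × 1.95% × 16/365 = €131.6384
Maplepark County, 17 January – 31 December 2033: 349 days → €154,000 × 2.55% × 349/365 = €3,754.8575
Total = €3,886.4959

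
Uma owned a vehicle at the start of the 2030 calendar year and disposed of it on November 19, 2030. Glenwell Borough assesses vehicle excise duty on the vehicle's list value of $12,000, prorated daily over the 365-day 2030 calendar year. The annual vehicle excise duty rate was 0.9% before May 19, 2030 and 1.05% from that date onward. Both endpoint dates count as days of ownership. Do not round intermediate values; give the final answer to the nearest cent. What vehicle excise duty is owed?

$104.70

January 1 – May 18, 2030: 138 days at 0.9% → $12,000 × 0.9% × 138/365 = $40.8329
May 19 – November 19, 2030: 185 days at 1.05% → $12,000 × 1.05% × 185/365 = $63.8630
Total = $104.6959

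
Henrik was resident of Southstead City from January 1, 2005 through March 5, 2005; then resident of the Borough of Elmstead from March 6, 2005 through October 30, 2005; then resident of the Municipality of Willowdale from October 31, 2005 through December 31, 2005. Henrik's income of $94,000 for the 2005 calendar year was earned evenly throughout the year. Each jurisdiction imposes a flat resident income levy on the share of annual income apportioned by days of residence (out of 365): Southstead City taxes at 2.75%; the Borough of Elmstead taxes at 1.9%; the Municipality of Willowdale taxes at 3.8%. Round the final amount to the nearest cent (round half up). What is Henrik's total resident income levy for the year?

Southstead City, January 1 – March 5, 2005: 64 days → $94,000 × 2.75% × 64/365 = $453.2603
The Borough of Elmstead, March 6 – October 30, 2005: 239 days → $94,000 × 1.9% × 239/365 = $1,169.4630
The Municipality of Willowdale, October 31 – December 31, 2005: 62 days → $94,000 × 3.8% × 62/365 = $606.7507
Total = $2,229.4740

$2,229.47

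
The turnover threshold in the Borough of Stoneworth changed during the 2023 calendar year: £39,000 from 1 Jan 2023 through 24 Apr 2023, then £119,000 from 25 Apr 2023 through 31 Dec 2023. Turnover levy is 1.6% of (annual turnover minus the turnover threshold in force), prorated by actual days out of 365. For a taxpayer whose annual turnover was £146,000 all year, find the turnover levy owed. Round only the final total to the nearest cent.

£831.78

1 Jan – 24 Apr 2023: 114 days, exemption £39,000 → (£146,000 − £39,000) × 1.6% × 114/365 = £534.7068
25 Apr – 31 Dec 2023: 251 days, exemption £119,000 → (£146,000 − £119,000) × 1.6% × 251/365 = £297.0740
Total = £831.7808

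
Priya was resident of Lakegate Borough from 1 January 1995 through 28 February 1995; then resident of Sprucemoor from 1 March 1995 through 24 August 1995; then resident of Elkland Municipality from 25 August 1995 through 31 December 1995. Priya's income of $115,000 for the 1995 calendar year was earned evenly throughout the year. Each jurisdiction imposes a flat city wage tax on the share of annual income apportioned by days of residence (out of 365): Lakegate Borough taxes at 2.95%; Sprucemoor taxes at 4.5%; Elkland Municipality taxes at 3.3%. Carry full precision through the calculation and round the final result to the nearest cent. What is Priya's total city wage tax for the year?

Lakegate Borough, 1 January – 28 February 1995: 59 days → $115,000 × 2.95% × 59/365 = $548.3767
Sprucemoor, 1 March – 24 August 1995: 177 days → $115,000 × 4.5% × 177/365 = $2,509.5205
Elkland Municipality, 25 August – 31 December 1995: 129 days → $115,000 × 3.3% × 129/365 = $1,341.2466
Total = $4,399.1438

$4,399.14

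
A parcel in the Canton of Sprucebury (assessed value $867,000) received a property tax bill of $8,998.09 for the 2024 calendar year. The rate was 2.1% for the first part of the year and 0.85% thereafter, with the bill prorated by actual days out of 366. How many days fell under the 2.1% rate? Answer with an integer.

55 days

Let d = days at the first rate; then 366 − d days at the second rate.
$867,000 × [2.1%·d + 0.85%·(366−d)] / 366 = $8,998.09
Solving gives d = 55, so the new rate took effect on 25 February 2024.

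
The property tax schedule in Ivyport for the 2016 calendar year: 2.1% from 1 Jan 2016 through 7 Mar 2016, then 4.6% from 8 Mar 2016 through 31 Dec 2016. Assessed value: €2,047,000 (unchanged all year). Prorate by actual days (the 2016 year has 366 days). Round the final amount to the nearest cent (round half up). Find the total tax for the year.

€84,793.90

1 Jan – 7 Mar 2016: 67 days at 2.1% → €2,047,000 × 2.1% × 67/366 = €7,869.2049
8 Mar – 31 Dec 2016: 299 days at 4.6% → €2,047,000 × 4.6% × 299/366 = €76,924.6940
Total = €84,793.8989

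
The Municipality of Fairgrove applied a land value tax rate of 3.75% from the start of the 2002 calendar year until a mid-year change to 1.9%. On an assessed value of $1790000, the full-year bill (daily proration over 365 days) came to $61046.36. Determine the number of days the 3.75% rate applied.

298 days

Let d = days at the first rate; then 365 − d days at the second rate.
$1790000 × [3.75%·d + 1.9%·(365−d)] / 365 = $61046.36
Solving gives d = 298, so the new rate took effect on 26 October 2002.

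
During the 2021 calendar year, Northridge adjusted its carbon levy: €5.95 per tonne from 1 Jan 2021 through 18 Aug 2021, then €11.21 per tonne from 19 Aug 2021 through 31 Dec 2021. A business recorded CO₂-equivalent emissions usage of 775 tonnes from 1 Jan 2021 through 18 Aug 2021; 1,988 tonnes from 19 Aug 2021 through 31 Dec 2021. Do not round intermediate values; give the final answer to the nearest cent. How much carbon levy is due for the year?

1 Jan – 18 Aug 2021: 775 tonnes at €5.95/tonne → €4,611.25
19 Aug – 31 Dec 2021: 1,988 tonnes at €11.21/tonne → €22,285.48

€26,896.73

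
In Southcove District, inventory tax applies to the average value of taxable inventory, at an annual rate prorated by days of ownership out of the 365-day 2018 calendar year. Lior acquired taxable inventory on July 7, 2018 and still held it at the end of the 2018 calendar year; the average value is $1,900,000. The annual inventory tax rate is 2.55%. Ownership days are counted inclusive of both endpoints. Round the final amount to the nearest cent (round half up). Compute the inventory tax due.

Days held (July 7 – December 31, 2018): 178 out of 365
Tax = $1,900,000 × 2.55% × 178/365 = $23,627.6712

$23,627.67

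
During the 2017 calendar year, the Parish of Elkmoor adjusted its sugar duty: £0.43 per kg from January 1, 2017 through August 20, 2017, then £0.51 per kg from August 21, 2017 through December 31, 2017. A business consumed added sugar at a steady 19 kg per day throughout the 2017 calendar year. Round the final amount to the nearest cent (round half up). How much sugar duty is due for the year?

£3184.21

January 1 – August 20, 2017: 232 days × 19 kg/day = 4,408 kg at £0.43/kg → £1895.44
August 21 – December 31, 2017: 133 days × 19 kg/day = 2,527 kg at £0.51/kg → £1288.77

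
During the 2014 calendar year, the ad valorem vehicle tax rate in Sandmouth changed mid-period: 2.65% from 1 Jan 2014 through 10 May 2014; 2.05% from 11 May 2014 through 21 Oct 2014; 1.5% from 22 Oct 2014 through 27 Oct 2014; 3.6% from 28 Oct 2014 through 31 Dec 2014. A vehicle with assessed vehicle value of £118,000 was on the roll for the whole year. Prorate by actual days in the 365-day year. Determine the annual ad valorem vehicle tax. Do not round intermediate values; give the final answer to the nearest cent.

£2,986.21

1 Jan – 10 May 2014: 130 days at 2.65% → £118,000 × 2.65% × 130/365 = £1,113.7260
11 May – 21 Oct 2014: 164 days at 2.05% → £118,000 × 2.05% × 164/365 = £1,086.8932
22 Oct – 27 Oct 2014: 6 days at 1.5% → £118,000 × 1.5% × 6/365 = £29.0959
28 Oct – 31 Dec 2014: 65 days at 3.6% → £118,000 × 3.6% × 65/365 = £756.4932
Total = £2,986.2082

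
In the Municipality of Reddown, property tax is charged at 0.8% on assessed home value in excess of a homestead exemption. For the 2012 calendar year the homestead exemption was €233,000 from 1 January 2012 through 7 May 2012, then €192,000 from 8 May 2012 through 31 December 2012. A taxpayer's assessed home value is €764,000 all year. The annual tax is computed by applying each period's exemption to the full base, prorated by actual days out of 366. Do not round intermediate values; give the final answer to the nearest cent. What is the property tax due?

€4,461.29

1 January – 7 May 2012: 128 days, exemption €233,000 → (€764,000 − €233,000) × 0.8% × 128/366 = €1,485.6393
8 May – 31 December 2012: 238 days, exemption €192,000 → (€764,000 − €192,000) × 0.8% × 238/366 = €2,975.6503
Total = €4,461.2896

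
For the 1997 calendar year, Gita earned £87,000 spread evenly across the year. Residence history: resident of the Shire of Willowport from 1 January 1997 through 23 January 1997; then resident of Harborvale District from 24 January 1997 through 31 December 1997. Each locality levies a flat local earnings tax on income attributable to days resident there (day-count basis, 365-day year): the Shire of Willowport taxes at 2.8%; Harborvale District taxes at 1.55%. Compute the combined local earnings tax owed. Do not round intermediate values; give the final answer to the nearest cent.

£1,417.03

The Shire of Willowport, 1 January – 23 January 1997: 23 days → £87,000 × 2.8% × 23/365 = £153.5014
Harborvale District, 24 January – 31 December 1997: 342 days → £87,000 × 1.55% × 342/365 = £1,263.5260
Total = £1,417.0274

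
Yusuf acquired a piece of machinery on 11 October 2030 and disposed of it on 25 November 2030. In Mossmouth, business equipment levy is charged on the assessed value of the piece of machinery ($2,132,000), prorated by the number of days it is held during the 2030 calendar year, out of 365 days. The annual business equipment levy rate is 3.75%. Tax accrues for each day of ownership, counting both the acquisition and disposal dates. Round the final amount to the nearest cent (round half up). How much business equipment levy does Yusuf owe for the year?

Days held (11 October – 25 November 2030): 46 out of 365
Tax = $2,132,000 × 3.75% × 46/365 = $10,075.8904

$10,075.89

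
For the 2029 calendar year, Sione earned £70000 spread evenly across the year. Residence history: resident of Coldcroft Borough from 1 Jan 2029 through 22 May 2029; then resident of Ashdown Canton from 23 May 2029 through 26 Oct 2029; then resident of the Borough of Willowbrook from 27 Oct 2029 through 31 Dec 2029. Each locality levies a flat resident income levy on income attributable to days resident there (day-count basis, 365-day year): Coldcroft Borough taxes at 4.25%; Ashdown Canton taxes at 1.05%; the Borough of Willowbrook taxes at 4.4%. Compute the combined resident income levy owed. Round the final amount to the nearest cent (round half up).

Coldcroft Borough, 1 Jan – 22 May 2029: 142 days → £70000 × 4.25% × 142/365 = £1157.3973
Ashdown Canton, 23 May – 26 Oct 2029: 157 days → £70000 × 1.05% × 157/365 = £316.1507
The Borough of Willowbrook, 27 Oct – 31 Dec 2029: 66 days → £70000 × 4.4% × 66/365 = £556.9315
Total = £2030.4795

£2030.48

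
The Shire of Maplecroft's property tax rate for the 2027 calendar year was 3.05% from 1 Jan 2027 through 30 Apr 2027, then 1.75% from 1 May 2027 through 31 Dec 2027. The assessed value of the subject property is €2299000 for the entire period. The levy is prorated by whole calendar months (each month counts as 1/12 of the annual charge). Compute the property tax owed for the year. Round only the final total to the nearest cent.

€50194.83

1 Jan – 30 Apr 2027: 4 months at 3.05% → €2299000 × 3.05% × 4/12 = €23373.1667
1 May – 31 Dec 2027: 8 months at 1.75% → €2299000 × 1.75% × 8/12 = €26821.6667
Total = €50194.8333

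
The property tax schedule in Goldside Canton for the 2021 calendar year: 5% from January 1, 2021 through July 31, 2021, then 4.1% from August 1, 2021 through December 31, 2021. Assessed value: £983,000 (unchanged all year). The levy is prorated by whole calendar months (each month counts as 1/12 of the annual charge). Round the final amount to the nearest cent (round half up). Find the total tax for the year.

£45,463.75

January 1 – July 31, 2021: 7 months at 5% → £983,000 × 5% × 7/12 = £28,670.8333
August 1 – December 31, 2021: 5 months at 4.1% → £983,000 × 4.1% × 5/12 = £16,792.9167
Total = £45,463.7500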